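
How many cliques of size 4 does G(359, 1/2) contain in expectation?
E[# K_4] = C(359, 4) · (1/2)^C(4, 2) = 680588251 / 2^6 = 10634191.421875

For each 4-subset S of vertices (there are C(359, 4) = 680588251 such S), let X_S = 1 if S induces a K_4 (all C(4, 2) = 6 edges present). Then P(X_S = 1) = (1/2)^6 = 1/64. By linearity of expectation, E[# K_4] = C(359, 4) · (1/2)^6 = 680588251 / 64 = 10634191.421875.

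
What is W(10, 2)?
W(10, 2) = 10 + 1 = 11

A 2-term AP is any pair of integers, so a monochromatic 2-AP exists iff some colour is used at least twice. With 10 colours, the colouring i ↦ i on {1, ..., 10} uses each colour once, avoiding any monochromatic pair, so W(10, 2) > 10. For {1, ..., 11}, pigeonhole forces two integers of the same colour, which form a monochromatic 2-AP. Hence W(10, 2) = 11.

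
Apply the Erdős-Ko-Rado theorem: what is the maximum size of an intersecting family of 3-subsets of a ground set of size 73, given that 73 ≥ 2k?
max |F| = C(72, 2) = 2556

The Erdős-Ko-Rado theorem states: for n ≥ 2k, an intersecting family of k-subsets of an n-element set has size at most C(n − 1, k − 1), with equality for 'star' families {A ⊆ [n] : |A| = k, i ∈ A} (fix an element i). For n = 73, k = 3: C(72, 2) = 2556.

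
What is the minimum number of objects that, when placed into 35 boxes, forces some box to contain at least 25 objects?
n = (25 − 1)·35 + 1 = 841

By the generalised pigeonhole principle, to guarantee some box contains ≥ r objects we need more than (r − 1) · k objects total. Threshold: n = (r − 1) · k + 1. With r = 25 and k = 35: n = 24 · 35 + 1 = 840 + 1 = 841. For n = 840 = 24 · 35, we can put exactly 24 objects in every box, avoiding 25 in any single one — so 841 is tight.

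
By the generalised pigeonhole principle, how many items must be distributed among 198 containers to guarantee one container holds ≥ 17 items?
n = (17 − 1)·198 + 1 = 3169

By the generalised pigeonhole principle, to guarantee some box contains ≥ r objects we need more than (r − 1) · k objects total. Threshold: n = (r − 1) · k + 1. With r = 17 and k = 198: n = 16 · 198 + 1 = 3168 + 1 = 3169. For n = 3168 = 16 · 198, we can put exactly 16 objects in every box, avoiding 17 in any single one — so 3169 is tight.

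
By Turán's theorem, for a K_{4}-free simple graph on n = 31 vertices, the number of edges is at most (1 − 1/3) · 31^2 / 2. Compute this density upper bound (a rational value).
Turán density bound = (2/3) · 31^2/2 = 961/3 ≈ 320.3333

Turán's theorem: ex(n, K_{r+1}) is achieved by the complete r-partite Turán graph T(n, r) with parts as balanced as possible, and is at most (1 − 1/r) · n^2/2. For r = 3, n = 31: the density bound is (2/3) · 961/2 = 961/3 ≈ 320.3333. The integer-valued extremum is e(T(31, 3)) = 320, which is strictly less than the density bound 961/3 since 3 ∤ 31 (the parts of T(31, 3) cannot all be equal).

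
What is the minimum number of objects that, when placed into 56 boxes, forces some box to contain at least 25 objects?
n = (25 − 1)·56 + 1 = 1345

By the generalised pigeonhole principle, to guarantee some box contains ≥ r objects we need more than (r − 1) · k objects total. Threshold: n = (r − 1) · k + 1. With r = 25 and k = 56: n = 24 · 56 + 1 = 1344 + 1 = 1345. For n = 1344 = 24 · 56, we can put exactly 24 objects in every box, avoiding 25 in any single one — so 1345 is tight.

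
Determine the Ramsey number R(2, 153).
R(2, 153) = 153

R(2, k) = k for all k ≥ 2: in a 2-colouring of K_k, either some edge is red (a red K_2) or all edges are blue (a blue K_k). And K_{152} coloured all-blue has no blue K_153, so R(2, 153) > 152. Hence R(2, 153) = 153.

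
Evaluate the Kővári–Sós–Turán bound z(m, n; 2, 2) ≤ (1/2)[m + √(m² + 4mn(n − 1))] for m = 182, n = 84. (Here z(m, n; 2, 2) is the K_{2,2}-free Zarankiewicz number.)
z(182, 84; 2, 2) ≤ (1/2)[182 + √(182² + 4·182·84·83)] = (1/2)[182 + √5108740] = 1221.1261

Kővári–Sós–Turán: let r_1, ..., r_182 be the row sums and z = Σ r_i the total number of 1s. Each pair of columns can share at most one row with both entries 1 (else a 2×2 all-ones block appears), so Σ_i C(r_i, 2) ≤ C(84, 2) = 3486. By convexity Σ_i C(r_i, 2) ≥ 182·C(z/182, 2) = z(z − 182)/(2·182), giving z² − 182z − 182·84·83 ≤ 0 and hence z ≤ (1/2)[182 + √(33124 + 4·1268904)] = (1/2)[182 + √5108740] ≈ (1/2)(182 + 2260.2522) = 1221.1261.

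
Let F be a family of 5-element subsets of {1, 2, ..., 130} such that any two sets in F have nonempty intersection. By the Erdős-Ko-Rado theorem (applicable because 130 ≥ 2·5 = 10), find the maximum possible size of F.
max |F| = C(129, 4) = 11009376

Erdős-Ko-Rado (1961): when n ≥ 2k, max |F| = C(n−1, k−1). The bound is attained by the star {A : i ∈ A} for any fixed i ∈ [n]. Here C(130−1, 5−1) = C(129, 4) = 11009376.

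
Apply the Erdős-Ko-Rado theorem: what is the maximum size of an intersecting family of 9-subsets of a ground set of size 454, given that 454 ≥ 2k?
max |F| = C(453, 8) = 41330618640071640

Erdős-Ko-Rado (1961): when n ≥ 2k, max |F| = C(n−1, k−1). The bound is attained by the star {A : i ∈ A} for any fixed i ∈ [n]. Here C(454−1, 9−1) = C(453, 8) = 41330618640071640.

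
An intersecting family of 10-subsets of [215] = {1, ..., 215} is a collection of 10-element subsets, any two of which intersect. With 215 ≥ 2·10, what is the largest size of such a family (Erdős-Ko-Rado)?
max |F| = C(214, 9) = 2187334191763292

Erdős-Ko-Rado (1961): when n ≥ 2k, max |F| = C(n−1, k−1). The bound is attained by the star {A : i ∈ A} for any fixed i ∈ [n]. Here C(215−1, 10−1) = C(214, 9) = 2187334191763292.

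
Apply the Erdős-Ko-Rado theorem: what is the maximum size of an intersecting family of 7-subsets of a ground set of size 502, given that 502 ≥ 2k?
max |F| = C(501, 6) = 21312931414600

Erdős-Ko-Rado (1961): when n ≥ 2k, max |F| = C(n−1, k−1). The bound is attained by the star {A : i ∈ A} for any fixed i ∈ [n]. Here C(502−1, 7−1) = C(501, 6) = 21312931414600.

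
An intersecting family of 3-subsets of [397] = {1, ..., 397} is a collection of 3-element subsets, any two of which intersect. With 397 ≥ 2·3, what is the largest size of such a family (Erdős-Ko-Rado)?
max |F| = C(396, 2) = 78210

The Erdős-Ko-Rado theorem states: for n ≥ 2k, an intersecting family of k-subsets of an n-element set has size at most C(n − 1, k − 1), with equality for 'star' families {A ⊆ [n] : |A| = k, i ∈ A} (fix an element i). For n = 397, k = 3: C(396, 2) = 78210.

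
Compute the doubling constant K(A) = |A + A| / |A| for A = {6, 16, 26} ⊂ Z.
K = |A + A| / |A| = 5/3

Enumerate A + A = {a + b : a, b ∈ A}. With |A| = 3, there are |A|^2 = 9 ordered sum pairs; collecting distinct values, A + A = {12, 22, 32, 42, 52}, so |A + A| = 5. Thus K = 5/3. Here |A + A| = 2|A| − 1 = 5, the minimum possible — so K = 5/3 is minimal, which holds iff A is an arithmetic progression.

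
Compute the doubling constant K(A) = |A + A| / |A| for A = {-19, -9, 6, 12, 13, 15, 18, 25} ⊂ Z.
K = |A + A| / |A| = 32/8 = 4

Enumerate A + A = {a + b : a, b ∈ A}. With |A| = 8, there are |A|^2 = 64 ordered sum pairs; collecting distinct values, A + A = {-38, -28, -18, -13, -7, -6, -4, -3, -1, 3, 4, 6, 9, 12, 16, 18, 19, 21, 24, 25, 26, 27, 28, 30, 31, 33, 36, 37, 38, 40, 43, 50}, so |A + A| = 32. Thus K = 32/8 = 4. For comparison, the minimum possible |A + A| over all 8-element sets is 2·8 − 1 = 15 (so min K = 15/8), attained only by arithmetic progressions.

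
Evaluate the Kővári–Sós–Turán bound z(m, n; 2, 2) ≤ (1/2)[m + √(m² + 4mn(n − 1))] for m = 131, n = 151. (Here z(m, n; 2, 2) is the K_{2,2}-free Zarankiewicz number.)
z(131, 151; 2, 2) ≤ (1/2)[131 + √(131² + 4·131·151·150)] = (1/2)[131 + √11885761] = 1789.2866

Kővári–Sós–Turán: let r_1, ..., r_131 be the row sums and z = Σ r_i the total number of 1s. Each pair of columns can share at most one row with both entries 1 (else a 2×2 all-ones block appears), so Σ_i C(r_i, 2) ≤ C(151, 2) = 11325. By convexity Σ_i C(r_i, 2) ≥ 131·C(z/131, 2) = z(z − 131)/(2·131), giving z² − 131z − 131·151·150 ≤ 0 and hence z ≤ (1/2)[131 + √(17161 + 4·2967150)] = (1/2)[131 + √11885761] ≈ (1/2)(131 + 3447.5732) = 1789.2866.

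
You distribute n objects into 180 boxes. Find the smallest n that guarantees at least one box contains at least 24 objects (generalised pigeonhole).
n = (24 − 1)·180 + 1 = 4141

By the generalised pigeonhole principle, to guarantee some box contains ≥ r objects we need more than (r − 1) · k objects total. Threshold: n = (r − 1) · k + 1. With r = 24 and k = 180: n = 23 · 180 + 1 = 4140 + 1 = 4141. For n = 4140 = 23 · 180, we can put exactly 23 objects in every box, avoiding 24 in any single one — so 4141 is tight.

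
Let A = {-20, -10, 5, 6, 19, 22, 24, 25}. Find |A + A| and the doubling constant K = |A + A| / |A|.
K = |A + A| / |A| = 33/8

Enumerate A + A = {a + b : a, b ∈ A}. With |A| = 8, there are |A|^2 = 64 ordered sum pairs; collecting distinct values, A + A = {-40, -30, -20, -15, -14, -5, -4, -1, 2, 4, 5, 9, 10, 11, 12, 14, 15, 24, 25, 27, 28, 29, 30, 31, 38, 41, 43, 44, 46, 47, 48, 49, 50}, so |A + A| = 33. Thus K = 33/8. For comparison, the minimum possible |A + A| over all 8-element sets is 2·8 − 1 = 15 (so min K = 15/8), attained only by arithmetic progressions.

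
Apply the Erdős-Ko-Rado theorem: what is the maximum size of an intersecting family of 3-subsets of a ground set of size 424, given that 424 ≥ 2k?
max |F| = C(423, 2) = 89253

Erdős-Ko-Rado (1961): when n ≥ 2k, max |F| = C(n−1, k−1). The bound is attained by the star {A : i ∈ A} for any fixed i ∈ [n]. Here C(424−1, 3−1) = C(423, 2) = 89253.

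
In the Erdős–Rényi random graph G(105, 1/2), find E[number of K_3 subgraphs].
E[# K_3] = C(105, 3) · (1/2)^C(3, 2) = 187460 / 2^3 = 46865/2 = 23432.5

For each 3-subset S of vertices (there are C(105, 3) = 187460 such S), let X_S = 1 if S induces a K_3 (all C(3, 2) = 3 edges present). Then P(X_S = 1) = (1/2)^3 = 1/8. By linearity of expectation, E[# K_3] = C(105, 3) · (1/2)^3 = 187460 / 8 = 46865/2 = 23432.5.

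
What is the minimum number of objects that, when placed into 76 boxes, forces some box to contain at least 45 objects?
n = (45 − 1)·76 + 1 = 3345

By the generalised pigeonhole principle, to guarantee some box contains ≥ r objects we need more than (r − 1) · k objects total. Threshold: n = (r − 1) · k + 1. With r = 45 and k = 76: n = 44 · 76 + 1 = 3344 + 1 = 3345. For n = 3344 = 44 · 76, we can put exactly 44 objects in every box, avoiding 45 in any single one — so 3345 is tight.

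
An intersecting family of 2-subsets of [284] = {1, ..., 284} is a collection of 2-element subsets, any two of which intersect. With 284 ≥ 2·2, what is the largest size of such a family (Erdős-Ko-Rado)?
max |F| = C(283, 1) = 283

Erdős-Ko-Rado (1961): when n ≥ 2k, max |F| = C(n−1, k−1). The bound is attained by the star {A : i ∈ A} for any fixed i ∈ [n]. Here C(284−1, 2−1) = C(283, 1) = 283.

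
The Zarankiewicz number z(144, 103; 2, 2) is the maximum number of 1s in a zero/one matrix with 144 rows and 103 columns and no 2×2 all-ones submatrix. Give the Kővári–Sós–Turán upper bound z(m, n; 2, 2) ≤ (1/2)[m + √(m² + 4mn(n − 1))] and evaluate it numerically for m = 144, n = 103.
z(144, 103; 2, 2) ≤ (1/2)[144 + √(144² + 4·144·103·102)] = (1/2)[144 + √6072192] = 1304.0909

Kővári–Sós–Turán: let r_1, ..., r_144 be the row sums and z = Σ r_i the total number of 1s. Each pair of columns can share at most one row with both entries 1 (else a 2×2 all-ones block appears), so Σ_i C(r_i, 2) ≤ C(103, 2) = 5253. By convexity Σ_i C(r_i, 2) ≥ 144·C(z/144, 2) = z(z − 144)/(2·144), giving z² − 144z − 144·103·102 ≤ 0 and hence z ≤ (1/2)[144 + √(20736 + 4·1512864)] = (1/2)[144 + √6072192] ≈ (1/2)(144 + 2464.1818) = 1304.0909.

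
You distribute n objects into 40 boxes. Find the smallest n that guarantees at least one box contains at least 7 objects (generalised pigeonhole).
n = (7 − 1)·40 + 1 = 241

By the generalised pigeonhole principle, to guarantee some box contains ≥ r objects we need more than (r − 1) · k objects total. Threshold: n = (r − 1) · k + 1. With r = 7 and k = 40: n = 6 · 40 + 1 = 240 + 1 = 241. For n = 240 = 6 · 40, we can put exactly 6 objects in every box, avoiding 7 in any single one — so 241 is tight.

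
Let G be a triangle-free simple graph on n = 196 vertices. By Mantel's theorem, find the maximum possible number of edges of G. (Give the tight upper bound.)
ex(196, K_3) = ⌊196^2/4⌋ = 9604

Mantel (1907): a triangle-free graph on n vertices has at most ⌊n^2/4⌋ edges, with equality for the complete bipartite graph K_{⌊n/2⌋, ⌈n/2⌉}. For n = 196: ⌊196^2/4⌋ = ⌊38416/4⌋ = 9604. The extremal graph is K_{98, 98}, which has 98·98 = 9604 edges.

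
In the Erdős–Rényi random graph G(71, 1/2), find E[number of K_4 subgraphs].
E[# K_4] = C(71, 4) · (1/2)^C(4, 2) = 971635 / 2^6 = 15181.796875

For each 4-subset S of vertices (there are C(71, 4) = 971635 such S), let X_S = 1 if S induces a K_4 (all C(4, 2) = 6 edges present). Then P(X_S = 1) = (1/2)^6 = 1/64. By linearity of expectation, E[# K_4] = C(71, 4) · (1/2)^6 = 971635 / 64 = 15181.796875.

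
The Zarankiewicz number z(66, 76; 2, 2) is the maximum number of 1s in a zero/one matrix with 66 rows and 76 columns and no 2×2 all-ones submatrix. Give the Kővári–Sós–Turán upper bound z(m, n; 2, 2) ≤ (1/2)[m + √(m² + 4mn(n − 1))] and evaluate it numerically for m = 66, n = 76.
z(66, 76; 2, 2) ≤ (1/2)[66 + √(66² + 4·66·76·75)] = (1/2)[66 + √1509156] = 647.2386

Kővári–Sós–Turán: let r_1, ..., r_66 be the row sums and z = Σ r_i the total number of 1s. Each pair of columns can share at most one row with both entries 1 (else a 2×2 all-ones block appears), so Σ_i C(r_i, 2) ≤ C(76, 2) = 2850. By convexity Σ_i C(r_i, 2) ≥ 66·C(z/66, 2) = z(z − 66)/(2·66), giving z² − 66z − 66·76·75 ≤ 0 and hence z ≤ (1/2)[66 + √(4356 + 4·376200)] = (1/2)[66 + √1509156] ≈ (1/2)(66 + 1228.4771) = 647.2386.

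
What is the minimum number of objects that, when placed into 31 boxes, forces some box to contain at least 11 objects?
n = (11 − 1)·31 + 1 = 311

By the generalised pigeonhole principle, to guarantee some box contains ≥ r objects we need more than (r − 1) · k objects total. Threshold: n = (r − 1) · k + 1. With r = 11 and k = 31: n = 10 · 31 + 1 = 310 + 1 = 311. For n = 310 = 10 · 31, we can put exactly 10 objects in every box, avoiding 11 in any single one — so 311 is tight.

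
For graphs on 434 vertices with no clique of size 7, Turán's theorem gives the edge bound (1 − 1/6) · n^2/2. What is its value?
Turán density bound = (5/6) · 434^2/2 = 235445/3 ≈ 78481.6667

Turán's theorem: ex(n, K_{r+1}) is achieved by the complete r-partite Turán graph T(n, r) with parts as balanced as possible, and is at most (1 − 1/r) · n^2/2. For r = 6, n = 434: the density bound is (5/6) · 188356/2 = 235445/3 ≈ 78481.6667. The integer-valued extremum is e(T(434, 6)) = 78481, which is strictly less than the density bound 235445/3 since 6 ∤ 434 (the parts of T(434, 6) cannot all be equal).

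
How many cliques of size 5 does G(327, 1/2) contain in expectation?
E[# K_5] = C(327, 5) · (1/2)^C(5, 2) = 30214471365 / 2^10 ≈ 29506319.692383

For each 5-subset S of vertices (there are C(327, 5) = 30214471365 such S), let X_S = 1 if S induces a K_5 (all C(5, 2) = 10 edges present). Then P(X_S = 1) = (1/2)^10 = 1/1024. By linearity of expectation, E[# K_5] = C(327, 5) · (1/2)^10 = 30214471365 / 1024 ≈ 29506319.692383.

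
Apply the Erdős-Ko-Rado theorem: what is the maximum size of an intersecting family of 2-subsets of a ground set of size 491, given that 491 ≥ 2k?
max |F| = C(490, 1) = 490

Erdős-Ko-Rado (1961): when n ≥ 2k, max |F| = C(n−1, k−1). The bound is attained by the star {A : i ∈ A} for any fixed i ∈ [n]. Here C(491−1, 2−1) = C(490, 1) = 490.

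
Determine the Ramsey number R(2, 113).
R(2, 113) = 113

R(2, k) = k for all k ≥ 2: in a 2-colouring of K_k, either some edge is red (a red K_2) or all edges are blue (a blue K_k). And K_{112} coloured all-blue has no blue K_113, so R(2, 113) > 112. Hence R(2, 113) = 113.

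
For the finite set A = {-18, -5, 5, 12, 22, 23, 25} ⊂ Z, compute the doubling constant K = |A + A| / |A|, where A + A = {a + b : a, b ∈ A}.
K = |A + A| / |A| = 26/7

Enumerate A + A = {a + b : a, b ∈ A}. With |A| = 7, there are |A|^2 = 49 ordered sum pairs; collecting distinct values, A + A = {-36, -23, -13, -10, -6, 0, 4, 5, 7, 10, 17, 18, 20, 24, 27, 28, 30, 34, 35, 37, 44, 45, 46, 47, 48, 50}, so |A + A| = 26. Thus K = 26/7. For comparison, the minimum possible |A + A| over all 7-element sets is 2·7 − 1 = 13 (so min K = 13/7), attained only by arithmetic progressions.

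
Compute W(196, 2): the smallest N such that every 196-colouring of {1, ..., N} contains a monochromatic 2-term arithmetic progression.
W(196, 2) = 196 + 1 = 197

A 2-term AP is any pair of integers, so a monochromatic 2-AP exists iff some colour is used at least twice. With 196 colours, the colouring i ↦ i on {1, ..., 196} uses each colour once, avoiding any monochromatic pair, so W(196, 2) > 196. For {1, ..., 197}, pigeonhole forces two integers of the same colour, which form a monochromatic 2-AP. Hence W(196, 2) = 197.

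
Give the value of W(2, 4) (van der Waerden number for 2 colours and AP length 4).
W(2, 4) = 35

W(2, 4) = 35. The lower bound W(2, 4) > 34 comes from an explicit good 2-colouring of [1, 34]; the upper bound W(2, 4) ≤ 35 was verified by exhaustive search over 2-colourings of [1, 35].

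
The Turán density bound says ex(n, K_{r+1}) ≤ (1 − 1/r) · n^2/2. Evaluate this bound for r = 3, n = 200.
Turán density bound = (2/3) · 200^2/2 = 40000/3 ≈ 13333.3333

Turán's theorem: ex(n, K_{r+1}) is achieved by the complete r-partite Turán graph T(n, r) with parts as balanced as possible, and is at most (1 − 1/r) · n^2/2. For r = 3, n = 200: the density bound is (2/3) · 40000/2 = 40000/3 ≈ 13333.3333. The integer-valued extremum is e(T(200, 3)) = 13333, which is strictly less than the density bound 40000/3 since 3 ∤ 200 (the parts of T(200, 3) cannot all be equal).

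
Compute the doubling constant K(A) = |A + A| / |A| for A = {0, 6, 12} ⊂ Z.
K = |A + A| / |A| = 5/3

Enumerate A + A = {a + b : a, b ∈ A}. With |A| = 3, there are |A|^2 = 9 ordered sum pairs; collecting distinct values, A + A = {0, 6, 12, 18, 24}, so |A + A| = 5. Thus K = 5/3. Here |A + A| = 2|A| − 1 = 5, the minimum possible — so K = 5/3 is minimal, which holds iff A is an arithmetic progression.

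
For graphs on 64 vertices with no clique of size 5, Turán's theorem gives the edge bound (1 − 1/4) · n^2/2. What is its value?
Turán density bound = (3/4) · 64^2/2 = 1536

Turán's theorem: ex(n, K_{r+1}) is achieved by the complete r-partite Turán graph T(n, r) with parts as balanced as possible, and is at most (1 − 1/r) · n^2/2. For r = 4, n = 64: the density bound is (3/4) · 4096/2 = 1536. Since 4 ∣ 64, the Turán graph T(64, 4) has parts of equal size 16, and its edge count e(T(64, 4)) = 1536 attains the density bound exactly.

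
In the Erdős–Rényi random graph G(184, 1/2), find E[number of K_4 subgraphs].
E[# K_4] = C(184, 4) · (1/2)^C(4, 2) = 46217626 / 2^6 = 23108813/32 = 722150.40625

For each 4-subset S of vertices (there are C(184, 4) = 46217626 such S), let X_S = 1 if S induces a K_4 (all C(4, 2) = 6 edges present). Then P(X_S = 1) = (1/2)^6 = 1/64. By linearity of expectation, E[# K_4] = C(184, 4) · (1/2)^6 = 46217626 / 64 = 23108813/32 = 722150.40625.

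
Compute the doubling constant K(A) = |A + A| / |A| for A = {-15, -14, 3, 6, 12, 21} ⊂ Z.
K = |A + A| / |A| = 19/6

Enumerate A + A = {a + b : a, b ∈ A}. With |A| = 6, there are |A|^2 = 36 ordered sum pairs; collecting distinct values, A + A = {-30, -29, -28, -12, -11, -9, -8, -3, -2, 6, 7, 9, 12, 15, 18, 24, 27, 33, 42}, so |A + A| = 19. Thus K = 19/6. For comparison, the minimum possible |A + A| over all 6-element sets is 2·6 − 1 = 11 (so min K = 11/6), attained only by arithmetic progressions.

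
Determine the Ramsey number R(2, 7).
R(2, 7) = 7

R(2, k) = k for all k ≥ 2: in a 2-colouring of K_k, either some edge is red (a red K_2) or all edges are blue (a blue K_k). And K_{6} coloured all-blue has no blue K_7, so R(2, 7) > 6. Hence R(2, 7) = 7.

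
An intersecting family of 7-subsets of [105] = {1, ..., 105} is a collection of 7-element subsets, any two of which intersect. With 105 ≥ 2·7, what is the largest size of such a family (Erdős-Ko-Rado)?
max |F| = C(104, 6) = 1517381580

The Erdős-Ko-Rado theorem states: for n ≥ 2k, an intersecting family of k-subsets of an n-element set has size at most C(n − 1, k − 1), with equality for 'star' families {A ⊆ [n] : |A| = k, i ∈ A} (fix an element i). For n = 105, k = 7: C(104, 6) = 1517381580.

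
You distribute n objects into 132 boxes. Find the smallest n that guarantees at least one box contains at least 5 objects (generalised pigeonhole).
n = (5 − 1)·132 + 1 = 529

By the generalised pigeonhole principle, to guarantee some box contains ≥ r objects we need more than (r − 1) · k objects total. Threshold: n = (r − 1) · k + 1. With r = 5 and k = 132: n = 4 · 132 + 1 = 528 + 1 = 529. For n = 528 = 4 · 132, we can put exactly 4 objects in every box, avoiding 5 in any single one — so 529 is tight.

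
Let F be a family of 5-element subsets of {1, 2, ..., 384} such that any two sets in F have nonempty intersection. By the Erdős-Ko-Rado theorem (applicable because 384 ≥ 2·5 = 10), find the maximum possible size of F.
max |F| = C(383, 4) = 882590945

Erdős-Ko-Rado (1961): when n ≥ 2k, max |F| = C(n−1, k−1). The bound is attained by the star {A : i ∈ A} for any fixed i ∈ [n]. Here C(384−1, 5−1) = C(383, 4) = 882590945.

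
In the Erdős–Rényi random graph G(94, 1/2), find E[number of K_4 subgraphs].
E[# K_4] = C(94, 4) · (1/2)^C(4, 2) = 3049501 / 2^6 = 47648.453125

For each 4-subset S of vertices (there are C(94, 4) = 3049501 such S), let X_S = 1 if S induces a K_4 (all C(4, 2) = 6 edges present). Then P(X_S = 1) = (1/2)^6 = 1/64. By linearity of expectation, E[# K_4] = C(94, 4) · (1/2)^6 = 3049501 / 64 = 47648.453125.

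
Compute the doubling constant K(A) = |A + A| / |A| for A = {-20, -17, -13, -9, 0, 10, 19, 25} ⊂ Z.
K = |A + A| / |A| = 34/8 = 17/4

Enumerate A + A = {a + b : a, b ∈ A}. With |A| = 8, there are |A|^2 = 64 ordered sum pairs; collecting distinct values, A + A = {-40, -37, -34, -33, -30, -29, -26, -22, -20, -18, -17, -13, -10, -9, -7, -3, -1, 0, 1, 2, 5, 6, 8, 10, 12, 16, 19, 20, 25, 29, 35, 38, 44, 50}, so |A + A| = 34. Thus K = 34/8 = 17/4. For comparison, the minimum possible |A + A| over all 8-element sets is 2·8 − 1 = 15 (so min K = 15/8), attained only by arithmetic progressions.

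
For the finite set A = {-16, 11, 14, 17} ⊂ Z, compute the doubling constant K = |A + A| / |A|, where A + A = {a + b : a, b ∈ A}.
K = |A + A| / |A| = 9/4

Enumerate A + A = {a + b : a, b ∈ A}. With |A| = 4, there are |A|^2 = 16 ordered sum pairs; collecting distinct values, A + A = {-32, -5, -2, 1, 22, 25, 28, 31, 34}, so |A + A| = 9. Thus K = 9/4. For comparison, the minimum possible |A + A| over all 4-element sets is 2·4 − 1 = 7 (so min K = 7/4), attained only by arithmetic progressions.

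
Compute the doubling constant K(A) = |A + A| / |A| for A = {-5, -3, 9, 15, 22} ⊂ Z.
K = |A + A| / |A| = 15/5 = 3

Enumerate A + A = {a + b : a, b ∈ A}. With |A| = 5, there are |A|^2 = 25 ordered sum pairs; collecting distinct values, A + A = {-10, -8, -6, 4, 6, 10, 12, 17, 18, 19, 24, 30, 31, 37, 44}, so |A + A| = 15. Thus K = 15/5 = 3. For comparison, the minimum possible |A + A| over all 5-element sets is 2·5 − 1 = 9 (so min K = 9/5), attained only by arithmetic progressions.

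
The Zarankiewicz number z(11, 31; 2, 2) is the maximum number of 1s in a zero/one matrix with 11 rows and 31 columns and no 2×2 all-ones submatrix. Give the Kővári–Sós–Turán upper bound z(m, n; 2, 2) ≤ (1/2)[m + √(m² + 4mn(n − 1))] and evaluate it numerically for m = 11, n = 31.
z(11, 31; 2, 2) ≤ (1/2)[11 + √(11² + 4·11·31·30)] = (1/2)[11 + √41041] = 106.7929

Kővári–Sós–Turán: let r_1, ..., r_11 be the row sums and z = Σ r_i the total number of 1s. Each pair of columns can share at most one row with both entries 1 (else a 2×2 all-ones block appears), so Σ_i C(r_i, 2) ≤ C(31, 2) = 465. By convexity Σ_i C(r_i, 2) ≥ 11·C(z/11, 2) = z(z − 11)/(2·11), giving z² − 11z − 11·31·30 ≤ 0 and hence z ≤ (1/2)[11 + √(121 + 4·10230)] = (1/2)[11 + √41041] ≈ (1/2)(11 + 202.5858) = 106.7929.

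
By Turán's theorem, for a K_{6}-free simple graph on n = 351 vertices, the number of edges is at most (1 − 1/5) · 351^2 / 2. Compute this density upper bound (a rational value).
Turán density bound = (4/5) · 351^2/2 = 246402/5 ≈ 49280.4

Turán's theorem: ex(n, K_{r+1}) is achieved by the complete r-partite Turán graph T(n, r) with parts as balanced as possible, and is at most (1 − 1/r) · n^2/2. For r = 5, n = 351: the density bound is (4/5) · 123201/2 = 246402/5 ≈ 49280.4. The integer-valued extremum is e(T(351, 5)) = 49280, which is strictly less than the density bound 246402/5 since 5 ∤ 351 (the parts of T(351, 5) cannot all be equal).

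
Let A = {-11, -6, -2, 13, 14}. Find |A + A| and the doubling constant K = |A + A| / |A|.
K = |A + A| / |A| = 15/5 = 3

Enumerate A + A = {a + b : a, b ∈ A}. With |A| = 5, there are |A|^2 = 25 ordered sum pairs; collecting distinct values, A + A = {-22, -17, -13, -12, -8, -4, 2, 3, 7, 8, 11, 12, 26, 27, 28}, so |A + A| = 15. Thus K = 15/5 = 3. For comparison, the minimum possible |A + A| over all 5-element sets is 2·5 − 1 = 9 (so min K = 9/5), attained only by arithmetic progressions.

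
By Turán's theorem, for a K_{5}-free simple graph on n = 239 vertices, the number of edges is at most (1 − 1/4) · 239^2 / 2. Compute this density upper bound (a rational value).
Turán density bound = (3/4) · 239^2/2 = 171363/8 ≈ 21420.375

Turán's theorem: ex(n, K_{r+1}) is achieved by the complete r-partite Turán graph T(n, r) with parts as balanced as possible, and is at most (1 − 1/r) · n^2/2. For r = 4, n = 239: the density bound is (3/4) · 57121/2 = 171363/8 ≈ 21420.375. The integer-valued extremum is e(T(239, 4)) = 21420, which is strictly less than the density bound 171363/8 since 4 ∤ 239 (the parts of T(239, 4) cannot all be equal).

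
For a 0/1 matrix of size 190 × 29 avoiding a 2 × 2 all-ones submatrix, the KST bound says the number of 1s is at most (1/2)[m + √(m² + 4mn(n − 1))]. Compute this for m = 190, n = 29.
z(190, 29; 2, 2) ≤ (1/2)[190 + √(190² + 4·190·29·28)] = (1/2)[190 + √653220] = 499.1101

Kővári–Sós–Turán: let r_1, ..., r_190 be the row sums and z = Σ r_i the total number of 1s. Each pair of columns can share at most one row with both entries 1 (else a 2×2 all-ones block appears), so Σ_i C(r_i, 2) ≤ C(29, 2) = 406. By convexity Σ_i C(r_i, 2) ≥ 190·C(z/190, 2) = z(z − 190)/(2·190), giving z² − 190z − 190·29·28 ≤ 0 and hence z ≤ (1/2)[190 + √(36100 + 4·154280)] = (1/2)[190 + √653220] ≈ (1/2)(190 + 808.2203) = 499.1101.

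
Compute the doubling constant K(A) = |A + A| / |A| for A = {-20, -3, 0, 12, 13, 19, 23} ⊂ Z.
K = |A + A| / |A| = 28/7 = 4

Enumerate A + A = {a + b : a, b ∈ A}. With |A| = 7, there are |A|^2 = 49 ordered sum pairs; collecting distinct values, A + A = {-40, -23, -20, -8, -7, -6, -3, -1, 0, 3, 9, 10, 12, 13, 16, 19, 20, 23, 24, 25, 26, 31, 32, 35, 36, 38, 42, 46}, so |A + A| = 28. Thus K = 28/7 = 4. For comparison, the minimum possible |A + A| over all 7-element sets is 2·7 − 1 = 13 (so min K = 13/7), attained only by arithmetic progressions.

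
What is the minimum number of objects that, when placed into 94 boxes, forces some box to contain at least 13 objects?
n = (13 − 1)·94 + 1 = 1129

By the generalised pigeonhole principle, to guarantee some box contains ≥ r objects we need more than (r − 1) · k objects total. Threshold: n = (r − 1) · k + 1. With r = 13 and k = 94: n = 12 · 94 + 1 = 1128 + 1 = 1129. For n = 1128 = 12 · 94, we can put exactly 12 objects in every box, avoiding 13 in any single one — so 1129 is tight.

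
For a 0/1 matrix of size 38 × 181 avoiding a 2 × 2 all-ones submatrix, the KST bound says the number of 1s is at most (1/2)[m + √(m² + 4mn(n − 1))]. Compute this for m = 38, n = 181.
z(38, 181; 2, 2) ≤ (1/2)[38 + √(38² + 4·38·181·180)] = (1/2)[38 + √4953604] = 1131.8347

Kővári–Sós–Turán: let r_1, ..., r_38 be the row sums and z = Σ r_i the total number of 1s. Each pair of columns can share at most one row with both entries 1 (else a 2×2 all-ones block appears), so Σ_i C(r_i, 2) ≤ C(181, 2) = 16290. By convexity Σ_i C(r_i, 2) ≥ 38·C(z/38, 2) = z(z − 38)/(2·38), giving z² − 38z − 38·181·180 ≤ 0 and hence z ≤ (1/2)[38 + √(1444 + 4·1238040)] = (1/2)[38 + √4953604] ≈ (1/2)(38 + 2225.6693) = 1131.8347.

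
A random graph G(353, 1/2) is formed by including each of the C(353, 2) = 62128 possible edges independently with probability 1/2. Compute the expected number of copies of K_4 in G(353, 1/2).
E[# K_4] = C(353, 4) · (1/2)^C(4, 2) = 636035400 / 2^6 = 79504425/8 = 9938053.125

For each 4-subset S of vertices (there are C(353, 4) = 636035400 such S), let X_S = 1 if S induces a K_4 (all C(4, 2) = 6 edges present). Then P(X_S = 1) = (1/2)^6 = 1/64. By linearity of expectation, E[# K_4] = C(353, 4) · (1/2)^6 = 636035400 / 64 = 79504425/8 = 9938053.125.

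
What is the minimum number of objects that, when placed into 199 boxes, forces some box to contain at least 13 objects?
n = (13 − 1)·199 + 1 = 2389

By the generalised pigeonhole principle, to guarantee some box contains ≥ r objects we need more than (r − 1) · k objects total. Threshold: n = (r − 1) · k + 1. With r = 13 and k = 199: n = 12 · 199 + 1 = 2388 + 1 = 2389. For n = 2388 = 12 · 199, we can put exactly 12 objects in every box, avoiding 13 in any single one — so 2389 is tight.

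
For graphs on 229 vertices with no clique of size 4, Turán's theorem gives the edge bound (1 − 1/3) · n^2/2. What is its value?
Turán density bound = (2/3) · 229^2/2 = 52441/3 ≈ 17480.3333

Turán's theorem: ex(n, K_{r+1}) is achieved by the complete r-partite Turán graph T(n, r) with parts as balanced as possible, and is at most (1 − 1/r) · n^2/2. For r = 3, n = 229: the density bound is (2/3) · 52441/2 = 52441/3 ≈ 17480.3333. The integer-valued extremum is e(T(229, 3)) = 17480, which is strictly less than the density bound 52441/3 since 3 ∤ 229 (the parts of T(229, 3) cannot all be equal).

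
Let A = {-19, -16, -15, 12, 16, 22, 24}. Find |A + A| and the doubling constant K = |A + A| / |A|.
K = |A + A| / |A| = 27/7

Enumerate A + A = {a + b : a, b ∈ A}. With |A| = 7, there are |A|^2 = 49 ordered sum pairs; collecting distinct values, A + A = {-38, -35, -34, -32, -31, -30, -7, -4, -3, 0, 1, 3, 5, 6, 7, 8, 9, 24, 28, 32, 34, 36, 38, 40, 44, 46, 48}, so |A + A| = 27. Thus K = 27/7. For comparison, the minimum possible |A + A| over all 7-element sets is 2·7 − 1 = 13 (so min K = 13/7), attained only by arithmetic progressions.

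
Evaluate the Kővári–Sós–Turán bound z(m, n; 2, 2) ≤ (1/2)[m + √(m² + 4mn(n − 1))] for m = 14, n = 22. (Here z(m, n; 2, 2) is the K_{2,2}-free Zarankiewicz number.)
z(14, 22; 2, 2) ≤ (1/2)[14 + √(14² + 4·14·22·21)] = (1/2)[14 + √26068] = 87.7279

Kővári–Sós–Turán: let r_1, ..., r_14 be the row sums and z = Σ r_i the total number of 1s. Each pair of columns can share at most one row with both entries 1 (else a 2×2 all-ones block appears), so Σ_i C(r_i, 2) ≤ C(22, 2) = 231. By convexity Σ_i C(r_i, 2) ≥ 14·C(z/14, 2) = z(z − 14)/(2·14), giving z² − 14z − 14·22·21 ≤ 0 and hence z ≤ (1/2)[14 + √(196 + 4·6468)] = (1/2)[14 + √26068] ≈ (1/2)(14 + 161.4559) = 87.7279.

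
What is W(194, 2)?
W(194, 2) = 194 + 1 = 195

A 2-term AP is any pair of integers, so a monochromatic 2-AP exists iff some colour is used at least twice. With 194 colours, the colouring i ↦ i on {1, ..., 194} uses each colour once, avoiding any monochromatic pair, so W(194, 2) > 194. For {1, ..., 195}, pigeonhole forces two integers of the same colour, which form a monochromatic 2-AP. Hence W(194, 2) = 195.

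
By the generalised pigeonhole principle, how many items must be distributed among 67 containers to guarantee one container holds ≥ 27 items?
n = (27 − 1)·67 + 1 = 1743

By the generalised pigeonhole principle, to guarantee some box contains ≥ r objects we need more than (r − 1) · k objects total. Threshold: n = (r − 1) · k + 1. With r = 27 and k = 67: n = 26 · 67 + 1 = 1742 + 1 = 1743. For n = 1742 = 26 · 67, we can put exactly 26 objects in every box, avoiding 27 in any single one — so 1743 is tight.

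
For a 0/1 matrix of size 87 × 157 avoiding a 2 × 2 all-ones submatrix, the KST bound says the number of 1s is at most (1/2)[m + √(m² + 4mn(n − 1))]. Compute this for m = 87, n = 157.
z(87, 157; 2, 2) ≤ (1/2)[87 + √(87² + 4·87·157·156)] = (1/2)[87 + √8530785] = 1503.8754

Kővári–Sós–Turán: let r_1, ..., r_87 be the row sums and z = Σ r_i the total number of 1s. Each pair of columns can share at most one row with both entries 1 (else a 2×2 all-ones block appears), so Σ_i C(r_i, 2) ≤ C(157, 2) = 12246. By convexity Σ_i C(r_i, 2) ≥ 87·C(z/87, 2) = z(z − 87)/(2·87), giving z² − 87z − 87·157·156 ≤ 0 and hence z ≤ (1/2)[87 + √(7569 + 4·2130804)] = (1/2)[87 + √8530785] ≈ (1/2)(87 + 2920.7508) = 1503.8754.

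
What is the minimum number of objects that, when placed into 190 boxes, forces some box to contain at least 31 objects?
n = (31 − 1)·190 + 1 = 5701

By the generalised pigeonhole principle, to guarantee some box contains ≥ r objects we need more than (r − 1) · k objects total. Threshold: n = (r − 1) · k + 1. With r = 31 and k = 190: n = 30 · 190 + 1 = 5700 + 1 = 5701. For n = 5700 = 30 · 190, we can put exactly 30 objects in every box, avoiding 31 in any single one — so 5701 is tight.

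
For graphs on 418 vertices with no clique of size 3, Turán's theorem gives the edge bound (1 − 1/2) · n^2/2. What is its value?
Turán density bound = (1/2) · 418^2/2 = 43681

Turán's theorem: ex(n, K_{r+1}) is achieved by the complete r-partite Turán graph T(n, r) with parts as balanced as possible, and is at most (1 − 1/r) · n^2/2. For r = 2, n = 418: the density bound is (1/2) · 174724/2 = 43681. Since 2 ∣ 418, the Turán graph T(418, 2) has parts of equal size 209, and its edge count e(T(418, 2)) = 43681 attains the density bound exactly.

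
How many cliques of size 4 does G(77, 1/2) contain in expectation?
E[# K_4] = C(77, 4) · (1/2)^C(4, 2) = 1353275 / 2^6 = 21144.921875

For each 4-subset S of vertices (there are C(77, 4) = 1353275 such S), let X_S = 1 if S induces a K_4 (all C(4, 2) = 6 edges present). Then P(X_S = 1) = (1/2)^6 = 1/64. By linearity of expectation, E[# K_4] = C(77, 4) · (1/2)^6 = 1353275 / 64 = 21144.921875.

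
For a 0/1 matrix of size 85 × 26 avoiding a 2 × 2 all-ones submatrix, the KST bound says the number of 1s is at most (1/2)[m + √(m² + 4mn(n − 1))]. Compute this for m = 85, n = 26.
z(85, 26; 2, 2) ≤ (1/2)[85 + √(85² + 4·85·26·25)] = (1/2)[85 + √228225] = 281.3645

Kővári–Sós–Turán: let r_1, ..., r_85 be the row sums and z = Σ r_i the total number of 1s. Each pair of columns can share at most one row with both entries 1 (else a 2×2 all-ones block appears), so Σ_i C(r_i, 2) ≤ C(26, 2) = 325. By convexity Σ_i C(r_i, 2) ≥ 85·C(z/85, 2) = z(z − 85)/(2·85), giving z² − 85z − 85·26·25 ≤ 0 and hence z ≤ (1/2)[85 + √(7225 + 4·55250)] = (1/2)[85 + √228225] ≈ (1/2)(85 + 477.729) = 281.3645.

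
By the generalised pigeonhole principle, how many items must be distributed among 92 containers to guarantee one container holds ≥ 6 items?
n = (6 − 1)·92 + 1 = 461

By the generalised pigeonhole principle, to guarantee some box contains ≥ r objects we need more than (r − 1) · k objects total. Threshold: n = (r − 1) · k + 1. With r = 6 and k = 92: n = 5 · 92 + 1 = 460 + 1 = 461. For n = 460 = 5 · 92, we can put exactly 5 objects in every box, avoiding 6 in any single one — so 461 is tight.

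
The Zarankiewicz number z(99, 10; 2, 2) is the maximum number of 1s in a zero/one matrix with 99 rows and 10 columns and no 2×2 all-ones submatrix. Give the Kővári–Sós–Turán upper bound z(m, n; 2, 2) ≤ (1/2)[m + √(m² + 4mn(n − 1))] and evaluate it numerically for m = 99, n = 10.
z(99, 10; 2, 2) ≤ (1/2)[99 + √(99² + 4·99·10·9)] = (1/2)[99 + √45441] = 156.0845

Kővári–Sós–Turán: let r_1, ..., r_99 be the row sums and z = Σ r_i the total number of 1s. Each pair of columns can share at most one row with both entries 1 (else a 2×2 all-ones block appears), so Σ_i C(r_i, 2) ≤ C(10, 2) = 45. By convexity Σ_i C(r_i, 2) ≥ 99·C(z/99, 2) = z(z − 99)/(2·99), giving z² − 99z − 99·10·9 ≤ 0 and hence z ≤ (1/2)[99 + √(9801 + 4·8910)] = (1/2)[99 + √45441] ≈ (1/2)(99 + 213.1689) = 156.0845.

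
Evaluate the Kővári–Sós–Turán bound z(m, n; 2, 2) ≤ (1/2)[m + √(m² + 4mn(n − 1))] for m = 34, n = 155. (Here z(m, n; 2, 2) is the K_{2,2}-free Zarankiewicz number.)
z(34, 155; 2, 2) ≤ (1/2)[34 + √(34² + 4·34·155·154)] = (1/2)[34 + √3247476] = 918.0377

Kővári–Sós–Turán: let r_1, ..., r_34 be the row sums and z = Σ r_i the total number of 1s. Each pair of columns can share at most one row with both entries 1 (else a 2×2 all-ones block appears), so Σ_i C(r_i, 2) ≤ C(155, 2) = 11935. By convexity Σ_i C(r_i, 2) ≥ 34·C(z/34, 2) = z(z − 34)/(2·34), giving z² − 34z − 34·155·154 ≤ 0 and hence z ≤ (1/2)[34 + √(1156 + 4·811580)] = (1/2)[34 + √3247476] ≈ (1/2)(34 + 1802.0755) = 918.0377.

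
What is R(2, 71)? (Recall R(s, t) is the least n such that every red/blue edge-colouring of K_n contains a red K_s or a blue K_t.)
R(2, 71) = 71

R(2, k) = k for all k ≥ 2: in a 2-colouring of K_k, either some edge is red (a red K_2) or all edges are blue (a blue K_k). And K_{70} coloured all-blue has no blue K_71, so R(2, 71) > 70. Hence R(2, 71) = 71.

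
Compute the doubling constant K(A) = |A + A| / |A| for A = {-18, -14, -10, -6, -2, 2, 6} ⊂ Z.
K = |A + A| / |A| = 13/7

Enumerate A + A = {a + b : a, b ∈ A}. With |A| = 7, there are |A|^2 = 49 ordered sum pairs; collecting distinct values, A + A = {-36, -32, -28, -24, -20, -16, -12, -8, -4, 0, 4, 8, 12}, so |A + A| = 13. Thus K = 13/7. Here |A + A| = 2|A| − 1 = 13, the minimum possible — so K = 13/7 is minimal, which holds iff A is an arithmetic progression.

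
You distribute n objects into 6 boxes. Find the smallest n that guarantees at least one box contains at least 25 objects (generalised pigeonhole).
n = (25 − 1)·6 + 1 = 145

By the generalised pigeonhole principle, to guarantee some box contains ≥ r objects we need more than (r − 1) · k objects total. Threshold: n = (r − 1) · k + 1. With r = 25 and k = 6: n = 24 · 6 + 1 = 144 + 1 = 145. For n = 144 = 24 · 6, we can put exactly 24 objects in every box, avoiding 25 in any single one — so 145 is tight.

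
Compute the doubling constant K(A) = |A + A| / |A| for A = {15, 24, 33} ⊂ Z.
K = |A + A| / |A| = 5/3

Enumerate A + A = {a + b : a, b ∈ A}. With |A| = 3, there are |A|^2 = 9 ordered sum pairs; collecting distinct values, A + A = {30, 39, 48, 57, 66}, so |A + A| = 5. Thus K = 5/3. Here |A + A| = 2|A| − 1 = 5, the minimum possible — so K = 5/3 is minimal, which holds iff A is an arithmetic progression.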